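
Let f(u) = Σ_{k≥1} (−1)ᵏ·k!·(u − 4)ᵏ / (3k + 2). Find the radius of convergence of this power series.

R = 0

Ratio test: |a_{k+1}/a_k| = (k+1) · (3k + 2)/(3(k+1) + 2) → ∞ as k → ∞.
Since the ratio → ∞, the series diverges for every u ≠ 4, and R = 0.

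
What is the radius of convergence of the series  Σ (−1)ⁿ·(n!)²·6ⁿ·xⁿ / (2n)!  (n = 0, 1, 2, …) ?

The ratio of consecutive coefficients is (n+1)²/[(2n+1)·(2n+2)] · 6 → 3/2.
Hence the series converges for |x| < 1/(3/2) = 2/3, so the radius of convergence is 2/3.

R = 2/3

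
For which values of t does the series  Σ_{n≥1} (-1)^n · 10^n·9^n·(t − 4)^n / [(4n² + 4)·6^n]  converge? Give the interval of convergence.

[59/15, 61/15]

The ratio of consecutive coefficients is [(4n² + 4)/(4(n+1)² + 4)] · 10·9/6 → 15.
Convergence for |t − 4| · 15 < 1, i.e. |t − 4| < 1/15. So R = 1/15.
Check t = 61/15: the series is dominated by a constant times Σ 1/n², which converges (p = 2 > 1).
At t = 59/15: the terms are on the order of 1/n², so the series converges absolutely by comparison with the p-series (p = 2 > 1).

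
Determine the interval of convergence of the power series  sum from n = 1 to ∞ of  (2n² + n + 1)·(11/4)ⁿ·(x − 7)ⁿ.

(73/11, 81/11)

Apply the ratio test: |a_{n+1}| / |a_n| = [(2(n+1)² + (n+1) + 1)/(2n² + n + 1)] · 11/4, which tends to 11/4 as n → ∞.
Thus R = 1/(11/4) = 4/11.
When x = 81/11, the terms do not tend to 0, so the series diverges.
Check x = 73/11: the terms do not tend to 0, so the series diverges.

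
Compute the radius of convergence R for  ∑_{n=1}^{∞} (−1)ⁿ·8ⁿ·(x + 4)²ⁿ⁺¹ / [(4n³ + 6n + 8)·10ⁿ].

By the ratio test, |a_{n+1}/a_n| = [(4n³ + 6n + 8)/(4(n+1)³ + 6(n+1) + 8)] · 8/10 → 4/5.
Successive powers of (x + 4) differ by 2, so the series converges when |x + 4|² · 4/5 < 1, i.e. |x + 4| < √(5/4). So R = √5/2.

R = √5/2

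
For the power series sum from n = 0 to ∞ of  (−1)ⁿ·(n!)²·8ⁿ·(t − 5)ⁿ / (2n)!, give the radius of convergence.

R = 1/2

The ratio of consecutive coefficients is (n+1)²/[(2n+1)·(2n+2)] · 8 → 2.
Thus R = 1/(2) = 1/2.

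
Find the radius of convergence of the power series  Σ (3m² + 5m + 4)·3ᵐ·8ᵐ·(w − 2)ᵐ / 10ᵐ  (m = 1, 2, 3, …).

R = 5/12

By the ratio test, |a_{m+1}/a_m| = [(3(m+1)² + 5(m+1) + 4)/(3m² + 5m + 4)] · 3·8/10 → 12/5.
Thus R = 1/(12/5) = 5/12.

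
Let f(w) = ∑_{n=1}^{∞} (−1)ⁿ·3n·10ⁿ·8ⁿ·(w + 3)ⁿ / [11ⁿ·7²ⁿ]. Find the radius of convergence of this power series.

R = 539/80

The ratio of consecutive coefficients is [3(n+1)/3n] · 10·8/(11·49) → 80/539.
Thus R = 1/(80/539) = 539/80.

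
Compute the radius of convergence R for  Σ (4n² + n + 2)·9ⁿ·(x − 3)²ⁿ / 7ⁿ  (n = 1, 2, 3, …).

R = √7/3

By the ratio test, |a_{n+1}/a_n| = [(4(n+1)² + (n+1) + 2)/(4n² + n + 2)] · 9/7 → 9/7.
Since the exponent of (x − 3) increases by 2 each term, convergence requires |x − 3|² < 7/9, hence R = √7/3.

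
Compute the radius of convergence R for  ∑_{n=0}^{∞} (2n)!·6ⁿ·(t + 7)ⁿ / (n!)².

Apply the ratio test: |a_{n+1}| / |a_n| = (2n+1)·(2n+2)/(n+1)² · 6, which tends to 24 as n → ∞.
Hence the series converges for |t + 7| < 1/(24) = 1/24, so the radius of convergence is 1/24.

R = 1/24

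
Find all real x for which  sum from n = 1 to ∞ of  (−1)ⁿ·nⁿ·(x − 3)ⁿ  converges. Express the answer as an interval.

Root test: |a_n|^(1/n) = n → ∞.
The root grows without bound, so R = 0 (convergence only at x = 3).

{3}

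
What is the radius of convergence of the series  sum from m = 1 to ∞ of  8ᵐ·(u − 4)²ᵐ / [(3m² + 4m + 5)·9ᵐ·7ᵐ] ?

The ratio of consecutive coefficients is [(3m² + 4m + 5)/(3(m+1)² + 4(m+1) + 5)] · 8/(9·7) → 8/63.
Writing y = (u − 4)², the series in y has radius 63/8, so |u − 4| < √(63/8) and R = 3√14/4.

R = 3√14/4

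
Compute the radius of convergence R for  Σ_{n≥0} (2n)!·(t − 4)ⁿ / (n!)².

By the ratio test, |a_{n+1}/a_n| = (2n+1)·(2n+2)/(n+1)² → 4.
Hence the series converges for |t − 4| < 1/(4) = 1/4, so the radius of convergence is 1/4.

R = 1/4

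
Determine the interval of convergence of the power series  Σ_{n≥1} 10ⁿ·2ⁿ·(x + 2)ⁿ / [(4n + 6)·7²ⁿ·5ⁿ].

By the ratio test, |a_{n+1}/a_n| = [(4n + 6)/(4(n+1) + 6)] · 10·2/(49·5) → 4/49.
Thus R = 1/(4/49) = 49/4.
When x = 41/4, comparison with the harmonic series Σ 1/n shows the series diverges.
At x = -57/4: the terms alternate in sign and decrease monotonically to 0 in absolute value (size ~ c/n), so the alternating series test gives convergence.

[-57/4, 41/4)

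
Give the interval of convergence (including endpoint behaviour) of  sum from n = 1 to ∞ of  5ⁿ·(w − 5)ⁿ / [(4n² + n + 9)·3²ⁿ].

[16/5, 34/5]

Ratio test: |a_{n+1}/a_n| = [(4n² + n + 9)/(4(n+1)² + (n+1) + 9)] · 5/9 → 5/9 as n → ∞.
Convergence for |w − 5| · 5/9 < 1, i.e. |w − 5| < 9/5. So R = 9/5.
Check w = 34/5: the series is dominated by a constant times Σ 1/n², which converges (p = 2 > 1).
At w = 16/5: the terms are on the order of 1/n², so the series converges absolutely by comparison with the p-series (p = 2 > 1).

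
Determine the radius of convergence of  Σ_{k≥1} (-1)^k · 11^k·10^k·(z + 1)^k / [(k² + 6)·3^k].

R = 3/110

Apply the ratio test: |a_{k+1}| / |a_k| = [(k² + 6)/((k+1)² + 6)] · 11·10/3, which tends to 110/3 as k → ∞.
Thus R = 1/(110/3) = 3/110.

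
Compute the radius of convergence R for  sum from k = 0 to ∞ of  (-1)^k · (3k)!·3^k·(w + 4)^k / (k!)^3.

R = 1/81

The ratio of consecutive coefficients is (3k+1)·(3k+2)·(3k+3)/(k+1)³ · 3 → 81.
Convergence for |w + 4| · 81 < 1, i.e. |w + 4| < 1/81. So R = 1/81.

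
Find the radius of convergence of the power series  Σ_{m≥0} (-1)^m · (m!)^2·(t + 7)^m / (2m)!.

Apply the ratio test: |a_{m+1}| / |a_m| = (m+1)²/[(2m+1)·(2m+2)], which tends to 1/4 as m → ∞.
Thus R = 1/(1/4) = 4.

R = 4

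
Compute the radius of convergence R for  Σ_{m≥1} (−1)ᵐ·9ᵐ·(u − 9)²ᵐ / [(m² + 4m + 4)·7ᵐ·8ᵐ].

By the ratio test, |a_{m+1}/a_m| = [(m² + 4m + 4)/((m+1)² + 4(m+1) + 4)] · 9/(7·8) → 9/56.
Successive powers of (u − 9) differ by 2, so the series converges when |u − 9|² · 9/56 < 1, i.e. |u − 9| < √(56/9). So R = 2√14/3.

R = 2√14/3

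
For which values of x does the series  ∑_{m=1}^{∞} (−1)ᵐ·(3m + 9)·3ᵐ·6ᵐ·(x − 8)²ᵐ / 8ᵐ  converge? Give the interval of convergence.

By the ratio test, |a_{m+1}/a_m| = [(3(m+1) + 9)/(3m + 9)] · 3·6/8 → 9/4.
Writing y = (x − 8)², the series in y has radius 4/9, so |x − 8| < √(4/9) = 2/3 and R = 2/3.
Endpoint x = 26/3: the m-th term does not approach 0; divergence by the term test.
At x = 22/3: the terms have absolute value of order m, which does not tend to 0, so the series diverges by the divergence test.

(22/3, 26/3)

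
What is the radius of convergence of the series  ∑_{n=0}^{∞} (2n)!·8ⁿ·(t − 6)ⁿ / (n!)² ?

R = 1/32

Ratio test: |a_{n+1}/a_n| = (2n+1)·(2n+2)/(n+1)² · 8 → 32 as n → ∞.
Thus R = 1/(32) = 1/32.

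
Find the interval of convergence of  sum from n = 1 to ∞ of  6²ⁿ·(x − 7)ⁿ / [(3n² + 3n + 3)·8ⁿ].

The ratio of consecutive coefficients is [(3n² + 3n + 3)/(3(n+1)² + 3(n+1) + 3)] · 36/8 → 9/2.
Thus R = 1/(9/2) = 2/9.
Check x = 65/9: the terms are on the order of 1/n², so the series converges absolutely by comparison with the p-series (p = 2 > 1).
Check x = 61/9: the terms are on the order of 1/n², so the series converges absolutely by comparison with the p-series (p = 2 > 1).

[61/9, 65/9]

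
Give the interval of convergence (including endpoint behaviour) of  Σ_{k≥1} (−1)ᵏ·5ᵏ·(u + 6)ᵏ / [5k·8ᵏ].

By the ratio test, |a_{k+1}/a_k| = [5k/5(k+1)] · 5/8 → 5/8.
The series converges when 5/8 · |u + 6| < 1, giving R = 8/5.
Endpoint u = -22/5: an alternating series whose terms decrease to 0 in absolute value, so it converges by the Leibniz criterion.
Endpoint u = -38/5: the terms are asymptotic to a nonzero constant times 1/k, so the series diverges by limit comparison with Σ 1/k.

(-38/5, -22/5]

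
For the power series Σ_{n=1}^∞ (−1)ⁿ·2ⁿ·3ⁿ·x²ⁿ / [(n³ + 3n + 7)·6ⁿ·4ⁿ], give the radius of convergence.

R = 2

Apply the ratio test: |a_{n+1}| / |a_n| = [(n³ + 3n + 7)/((n+1)³ + 3(n+1) + 7)] · 2·3/(6·4), which tends to 1/4 as n → ∞.
Successive powers of x differ by 2, so the series converges when |x|² · 1/4 < 1, i.e. |x| < √(4) = 2. So R = 2.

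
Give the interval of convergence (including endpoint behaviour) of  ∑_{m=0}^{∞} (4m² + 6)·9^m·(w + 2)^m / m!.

(−∞, ∞)

Ratio test: |a_{m+1}/a_m| = (4(m+1)² + 6)/(4m² + 6) · 9 · 1/(m+1) → 0 as m → ∞.
Since the limit is 0 < 1 for every w, the series converges on all of ℝ and R = ∞.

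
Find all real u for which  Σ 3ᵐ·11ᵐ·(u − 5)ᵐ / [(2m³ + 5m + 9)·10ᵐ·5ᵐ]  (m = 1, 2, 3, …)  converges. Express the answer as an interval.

[115/33, 215/33]

The ratio of consecutive coefficients is [(2m³ + 5m + 9)/(2(m+1)³ + 5(m+1) + 9)] · 3·11/(10·5) → 33/50.
Thus R = 1/(33/50) = 50/33.
Endpoint u = 215/33: the terms are on the order of 1/m³, so the series converges absolutely by comparison with the p-series (p = 3 > 1).
When u = 115/33, absolute convergence follows by limit comparison with Σ 1/m³.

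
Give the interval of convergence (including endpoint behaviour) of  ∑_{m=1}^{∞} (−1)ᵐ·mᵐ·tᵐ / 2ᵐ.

{0}

Root test: |a_m|^(1/m) = m/2 → ∞.
Since the m-th root of |a_m| is unbounded, the series converges only at t = 0; R = 0.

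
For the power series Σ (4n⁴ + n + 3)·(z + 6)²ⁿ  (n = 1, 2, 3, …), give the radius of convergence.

R = 1

By the ratio test, |a_{n+1}/a_n| = (4(n+1)⁴ + (n+1) + 3)/(4n⁴ + n + 3) → 1.
Writing y = (z + 6)², the series in y has radius 1, so |z + 6| < √(1) = 1 and R = 1.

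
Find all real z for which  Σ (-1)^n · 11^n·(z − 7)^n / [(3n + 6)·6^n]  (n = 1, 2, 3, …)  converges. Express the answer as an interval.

Ratio test: |a_{n+1}/a_n| = [(3n + 6)/(3(n+1) + 6)] · 11/6 → 11/6 as n → ∞.
Thus R = 1/(11/6) = 6/11.
At z = 83/11: an alternating series whose terms decrease to 0 in absolute value, so it converges by the Leibniz criterion.
When z = 71/11, the terms are asymptotic to a nonzero constant times 1/n, so the series diverges by limit comparison with Σ 1/n.

(71/11, 83/11]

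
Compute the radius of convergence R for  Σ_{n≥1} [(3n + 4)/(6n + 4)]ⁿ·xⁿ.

R = 2

Applying the root test, |a_n|^(1/n) = (3n + 4)/(6n + 4) → 1/2.
Thus R = 1/(1/2) = 2.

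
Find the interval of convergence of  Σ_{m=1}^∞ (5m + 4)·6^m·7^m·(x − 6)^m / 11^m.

Ratio test: |a_{m+1}/a_m| = [(5(m+1) + 4)/(5m + 4)] · 6·7/11 → 42/11 as m → ∞.
Hence the series converges for |x − 6| < 1/(42/11) = 11/42, so the radius of convergence is 11/42.
When x = 263/42, the terms have absolute value of order m, which does not tend to 0, so the series diverges by the divergence test.
Endpoint x = 241/42: the terms do not tend to 0, so the series diverges.

(241/42, 263/42)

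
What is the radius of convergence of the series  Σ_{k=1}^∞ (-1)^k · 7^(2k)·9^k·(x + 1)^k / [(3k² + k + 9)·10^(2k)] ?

Apply the ratio test: |a_{k+1}| / |a_k| = [(3k² + k + 9)/(3(k+1)² + (k+1) + 9)] · 49·9/100, which tends to 441/100 as k → ∞.
The series converges when 441/100 · |x + 1| < 1, giving R = 100/441.

R = 100/441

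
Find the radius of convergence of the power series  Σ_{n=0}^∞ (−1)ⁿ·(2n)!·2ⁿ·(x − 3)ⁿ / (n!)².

R = 1/8

The ratio of consecutive coefficients is (2n+1)·(2n+2)/(n+1)² · 2 → 8.
Convergence for |x − 3| · 8 < 1, i.e. |x − 3| < 1/8. So R = 1/8.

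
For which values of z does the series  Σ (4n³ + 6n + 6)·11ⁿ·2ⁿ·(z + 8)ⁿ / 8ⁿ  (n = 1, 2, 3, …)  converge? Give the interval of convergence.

(-92/11, -84/11)

The ratio of consecutive coefficients is [(4(n+1)³ + 6(n+1) + 6)/(4n³ + 6n + 6)] · 11·2/8 → 11/4.
Hence the series converges for |z + 8| < 1/(11/4) = 4/11, so the radius of convergence is 4/11.
When z = -84/11, the terms have absolute value of order n³, which does not tend to 0, so the series diverges by the divergence test.
At z = -92/11: the terms have absolute value of order n³, which does not tend to 0, so the series diverges by the divergence test.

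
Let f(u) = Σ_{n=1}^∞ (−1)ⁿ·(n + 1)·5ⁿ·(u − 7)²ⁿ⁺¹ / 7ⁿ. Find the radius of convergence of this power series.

Apply the ratio test: |a_{n+1}| / |a_n| = [((n+1) + 1)/(n + 1)] · 5/7, which tends to 5/7 as n → ∞.
Writing y = (u − 7)², the series in y has radius 7/5, so |u − 7| < √(7/5) and R = √35/5.

R = √35/5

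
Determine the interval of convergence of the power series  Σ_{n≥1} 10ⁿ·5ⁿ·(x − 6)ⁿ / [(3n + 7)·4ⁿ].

Apply the ratio test: |a_{n+1}| / |a_n| = [(3n + 7)/(3(n+1) + 7)] · 10·5/4, which tends to 25/2 as n → ∞.
Convergence for |x − 6| · 25/2 < 1, i.e. |x − 6| < 2/25. So R = 2/25.
At x = 152/25: the terms are asymptotic to a nonzero constant times 1/n, so the series diverges by limit comparison with Σ 1/n.
At x = 148/25: the terms alternate in sign and decrease monotonically to 0 in absolute value (size ~ c/n), so the alternating series test gives convergence.

[148/25, 152/25)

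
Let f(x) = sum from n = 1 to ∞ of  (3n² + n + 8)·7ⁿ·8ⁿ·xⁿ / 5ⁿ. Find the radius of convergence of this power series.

R = 5/56

Ratio test: |a_{n+1}/a_n| = [(3(n+1)² + (n+1) + 8)/(3n² + n + 8)] · 7·8/5 → 56/5 as n → ∞.
Hence the series converges for |x| < 1/(56/5) = 5/56, so the radius of convergence is 5/56.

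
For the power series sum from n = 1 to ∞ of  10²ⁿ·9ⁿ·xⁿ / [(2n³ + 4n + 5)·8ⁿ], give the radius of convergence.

Apply the ratio test: |a_{n+1}| / |a_n| = [(2n³ + 4n + 5)/(2(n+1)³ + 4(n+1) + 5)] · 100·9/8, which tends to 225/2 as n → ∞.
Thus R = 1/(225/2) = 2/225.

R = 2/225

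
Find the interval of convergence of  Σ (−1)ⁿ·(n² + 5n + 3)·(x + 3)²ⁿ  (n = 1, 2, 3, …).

By the ratio test, |a_{n+1}/a_n| = ((n+1)² + 5(n+1) + 3)/(n² + 5n + 3) → 1.
Successive powers of (x + 3) differ by 2, so the series converges when |x + 3|² · 1 < 1, i.e. |x + 3| < √(1) = 1. So R = 1.
At x = -2: the terms do not tend to 0, so the series diverges.
At x = -4: the n-th term does not approach 0; divergence by the term test.

(-4, -2)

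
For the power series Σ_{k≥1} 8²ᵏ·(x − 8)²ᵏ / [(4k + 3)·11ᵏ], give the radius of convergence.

Apply the ratio test: |a_{k+1}| / |a_k| = [(4k + 3)/(4(k+1) + 3)] · 64/11, which tends to 64/11 as k → ∞.
Successive powers of (x − 8) differ by 2, so the series converges when |x − 8|² · 64/11 < 1, i.e. |x − 8| < √(11/64). So R = √11/8.

R = √11/8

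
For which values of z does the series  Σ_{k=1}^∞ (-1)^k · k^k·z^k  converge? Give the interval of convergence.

{0}

By the Cauchy root test, |a_k|^(1/k) = k → ∞.
The root grows without bound, so R = 0 (convergence only at z = 0).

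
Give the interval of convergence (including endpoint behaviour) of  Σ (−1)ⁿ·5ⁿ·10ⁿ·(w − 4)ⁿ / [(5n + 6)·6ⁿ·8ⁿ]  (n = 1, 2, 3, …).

The ratio of consecutive coefficients is [(5n + 6)/(5(n+1) + 6)] · 5·10/(6·8) → 25/24.
Hence the series converges for |w − 4| < 1/(25/24) = 24/25, so the radius of convergence is 24/25.
Endpoint w = 124/25: convergence follows from the alternating series test (terms decrease monotonically to 0).
When w = 76/25, the terms behave like c/n; limit comparison with the harmonic series gives divergence.

(76/25, 124/25]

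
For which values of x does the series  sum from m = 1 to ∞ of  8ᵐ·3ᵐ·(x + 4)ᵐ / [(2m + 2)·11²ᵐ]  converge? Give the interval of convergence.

[-217/24, 25/24)

By the ratio test, |a_{m+1}/a_m| = [(2m + 2)/(2(m+1) + 2)] · 8·3/121 → 24/121.
Thus R = 1/(24/121) = 121/24.
At x = 25/24: comparison with the harmonic series Σ 1/m shows the series diverges.
At x = -217/24: the terms alternate in sign and decrease monotonically to 0 in absolute value (size ~ c/m), so the alternating series test gives convergence.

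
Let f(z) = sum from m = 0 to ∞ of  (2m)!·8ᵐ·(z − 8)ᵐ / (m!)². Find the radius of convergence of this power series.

R = 1/32

Ratio test: |a_{m+1}/a_m| = (2m+1)·(2m+2)/(m+1)² · 8 → 32 as m → ∞.
Hence the series converges for |z − 8| < 1/(32) = 1/32, so the radius of convergence is 1/32.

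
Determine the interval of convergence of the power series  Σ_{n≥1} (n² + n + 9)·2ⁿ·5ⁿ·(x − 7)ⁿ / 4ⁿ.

(33/5, 37/5)

Apply the ratio test: |a_{n+1}| / |a_n| = [((n+1)² + (n+1) + 9)/(n² + n + 9)] · 2·5/4, which tends to 5/2 as n → ∞.
Thus R = 1/(5/2) = 2/5.
Check x = 37/5: the n-th term does not approach 0; divergence by the term test.
When x = 33/5, the n-th term does not approach 0; divergence by the term test.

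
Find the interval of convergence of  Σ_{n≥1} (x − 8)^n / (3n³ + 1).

[7, 9]

By the ratio test, |a_{n+1}/a_n| = (3n³ + 1)/(3(n+1)³ + 1) → 1.
Convergence for |x − 8| < 1, so R = 1.
Endpoint x = 9: the terms are on the order of 1/n³, so the series converges absolutely by comparison with the p-series (p = 3 > 1).
At x = 7: absolute convergence follows by limit comparison with Σ 1/n³.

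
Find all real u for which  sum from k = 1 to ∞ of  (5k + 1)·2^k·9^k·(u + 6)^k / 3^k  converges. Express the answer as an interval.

(-37/6, -35/6)

Apply the ratio test: |a_{k+1}| / |a_k| = [(5(k+1) + 1)/(5k + 1)] · 2·9/3, which tends to 6 as k → ∞.
Convergence for |u + 6| · 6 < 1, i.e. |u + 6| < 1/6. So R = 1/6.
Endpoint u = -35/6: the terms have absolute value of order k, which does not tend to 0, so the series diverges by the divergence test.
When u = -37/6, the terms do not tend to 0, so the series diverges.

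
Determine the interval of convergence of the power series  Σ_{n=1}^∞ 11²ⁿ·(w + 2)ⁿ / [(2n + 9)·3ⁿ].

[-245/121, -239/121)

Ratio test: |a_{n+1}/a_n| = [(2n + 9)/(2(n+1) + 9)] · 121/3 → 121/3 as n → ∞.
Convergence for |w + 2| · 121/3 < 1, i.e. |w + 2| < 3/121. So R = 3/121.
Endpoint w = -239/121: the terms behave like c/n; limit comparison with the harmonic series gives divergence.
Endpoint w = -245/121: convergence follows from the alternating series test (terms decrease monotonically to 0).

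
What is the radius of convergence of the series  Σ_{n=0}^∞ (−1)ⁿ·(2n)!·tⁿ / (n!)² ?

R = 1/4

Apply the ratio test: |a_{n+1}| / |a_n| = (2n+1)·(2n+2)/(n+1)², which tends to 4 as n → ∞.
Thus R = 1/(4) = 1/4.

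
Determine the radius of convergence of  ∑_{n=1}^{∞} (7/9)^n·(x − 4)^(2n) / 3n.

R = 3√7/7

By the ratio test, |a_{n+1}/a_n| = [3n/3(n+1)] · 7/9 → 7/9.
Writing y = (x − 4)², the series in y has radius 9/7, so |x − 4| < √(9/7) and R = 3√7/7.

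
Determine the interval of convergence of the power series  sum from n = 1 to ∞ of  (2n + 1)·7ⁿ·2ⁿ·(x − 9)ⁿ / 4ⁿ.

Ratio test: |a_{n+1}/a_n| = [(2(n+1) + 1)/(2n + 1)] · 7·2/4 → 7/2 as n → ∞.
Convergence for |x − 9| · 7/2 < 1, i.e. |x − 9| < 2/7. So R = 2/7.
When x = 65/7, the terms have absolute value of order n, which does not tend to 0, so the series diverges by the divergence test.
Check x = 61/7: the terms have absolute value of order n, which does not tend to 0, so the series diverges by the divergence test.

(61/7, 65/7)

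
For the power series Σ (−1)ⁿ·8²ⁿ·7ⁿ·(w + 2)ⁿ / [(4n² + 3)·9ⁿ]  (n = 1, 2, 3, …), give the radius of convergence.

R = 9/448

The ratio of consecutive coefficients is [(4n² + 3)/(4(n+1)² + 3)] · 64·7/9 → 448/9.
The series converges when 448/9 · |w + 2| < 1, giving R = 9/448.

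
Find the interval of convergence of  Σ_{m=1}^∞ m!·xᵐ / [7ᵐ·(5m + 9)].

{0}

Apply the ratio test: |a_{m+1}| / |a_m| = (m+1) · 1/7 · (5m + 9)/(5(m+1) + 9), which tends to ∞ as m → ∞.
The ratio grows without bound, so the series diverges whenever x ≠ 0; it converges only at x = 0. R = 0.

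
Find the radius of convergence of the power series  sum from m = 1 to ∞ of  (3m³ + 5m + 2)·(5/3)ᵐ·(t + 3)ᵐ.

R = 3/5

Ratio test: |a_{m+1}/a_m| = [(3(m+1)³ + 5(m+1) + 2)/(3m³ + 5m + 2)] · 5/3 → 5/3 as m → ∞.
Convergence for |t + 3| · 5/3 < 1, i.e. |t + 3| < 3/5. So R = 3/5.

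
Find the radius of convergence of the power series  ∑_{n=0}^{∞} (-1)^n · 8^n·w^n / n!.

R = ∞

The ratio of consecutive coefficients is 8 · 1/(n+1) → 0.
The limit is 0, so the series converges for all w; R = ∞.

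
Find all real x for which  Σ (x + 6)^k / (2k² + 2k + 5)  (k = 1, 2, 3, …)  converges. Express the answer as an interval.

[-7, -5]

The ratio of consecutive coefficients is (2k² + 2k + 5)/(2(k+1)² + 2(k+1) + 5) → 1.
So the series converges when |x + 6| < 1 and diverges when |x + 6| > 1; R = 1.
Endpoint x = -5: the terms are on the order of 1/k², so the series converges absolutely by comparison with the p-series (p = 2 > 1).
At x = -7: the series is dominated by a constant times Σ 1/k², which converges (p = 2 > 1).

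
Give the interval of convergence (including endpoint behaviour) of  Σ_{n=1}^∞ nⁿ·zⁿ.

By the Cauchy root test, |a_n|^(1/n) = n → ∞.
Since the n-th root of |a_n| is unbounded, the series converges only at z = 0; R = 0.

{0}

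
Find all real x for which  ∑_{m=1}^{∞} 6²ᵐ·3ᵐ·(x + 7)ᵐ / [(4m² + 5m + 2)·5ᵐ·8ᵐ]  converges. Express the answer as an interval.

By the ratio test, |a_{m+1}/a_m| = [(4m² + 5m + 2)/(4(m+1)² + 5(m+1) + 2)] · 36·3/(5·8) → 27/10.
Thus R = 1/(27/10) = 10/27.
At x = -179/27: absolute convergence follows by limit comparison with Σ 1/m².
Endpoint x = -199/27: absolute convergence follows by limit comparison with Σ 1/m².

[-199/27, -179/27]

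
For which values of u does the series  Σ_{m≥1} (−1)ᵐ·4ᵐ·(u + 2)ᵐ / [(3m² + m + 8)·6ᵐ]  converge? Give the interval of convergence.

Apply the ratio test: |a_{m+1}| / |a_m| = [(3m² + m + 8)/(3(m+1)² + (m+1) + 8)] · 4/6, which tends to 2/3 as m → ∞.
Thus R = 1/(2/3) = 3/2.
Endpoint u = -1/2: the terms are on the order of 1/m², so the series converges absolutely by comparison with the p-series (p = 2 > 1).
When u = -7/2, the series is dominated by a constant times Σ 1/m², which converges (p = 2 > 1).

[-7/2, -1/2]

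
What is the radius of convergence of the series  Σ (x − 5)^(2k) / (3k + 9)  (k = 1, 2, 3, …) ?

R = 1

The ratio of consecutive coefficients is (3k + 9)/(3(k+1) + 9) → 1.
Since the exponent of (x − 5) increases by 2 each term, convergence requires |x − 5|² < 1, hence R = 1.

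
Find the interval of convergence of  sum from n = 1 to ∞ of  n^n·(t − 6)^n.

{6}

Root test: |a_n|^(1/n) = n → ∞.
Since the n-th root of |a_n| is unbounded, the series converges only at t = 6; R = 0.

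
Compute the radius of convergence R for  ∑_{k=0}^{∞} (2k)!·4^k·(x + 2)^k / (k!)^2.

R = 1/16

Apply the ratio test: |a_{k+1}| / |a_k| = (2k+1)·(2k+2)/(k+1)² · 4, which tends to 16 as k → ∞.
Thus R = 1/(16) = 1/16.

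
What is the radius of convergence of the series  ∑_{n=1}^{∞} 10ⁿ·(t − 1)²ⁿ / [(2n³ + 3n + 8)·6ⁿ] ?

R = √15/5

By the ratio test, |a_{n+1}/a_n| = [(2n³ + 3n + 8)/(2(n+1)³ + 3(n+1) + 8)] · 10/6 → 5/3.
Since the exponent of (t − 1) increases by 2 each term, convergence requires |t − 1|² < 3/5, hence R = √15/5.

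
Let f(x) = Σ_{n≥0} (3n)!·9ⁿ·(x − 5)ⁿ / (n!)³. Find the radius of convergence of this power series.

R = 1/243

Ratio test: |a_{n+1}/a_n| = (3n+1)·(3n+2)·(3n+3)/(n+1)³ · 9 → 243 as n → ∞.
The series converges when 243 · |x − 5| < 1, giving R = 1/243.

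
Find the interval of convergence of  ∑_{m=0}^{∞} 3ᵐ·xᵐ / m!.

By the ratio test, |a_{m+1}/a_m| = 3 · 1/(m+1) → 0.
Since the limit is 0 < 1 for every x, the series converges on all of ℝ and R = ∞.

(−∞, ∞)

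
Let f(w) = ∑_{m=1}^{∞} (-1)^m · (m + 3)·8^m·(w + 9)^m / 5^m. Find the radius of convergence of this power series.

R = 5/8

Apply the ratio test: |a_{m+1}| / |a_m| = [((m+1) + 3)/(m + 3)] · 8/5, which tends to 8/5 as m → ∞.
Thus R = 1/(8/5) = 5/8.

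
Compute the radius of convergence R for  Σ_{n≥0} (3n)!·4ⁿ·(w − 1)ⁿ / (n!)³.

R = 1/108

By the ratio test, |a_{n+1}/a_n| = (3n+1)·(3n+2)·(3n+3)/(n+1)³ · 4 → 108.
The series converges when 108 · |w − 1| < 1, giving R = 1/108.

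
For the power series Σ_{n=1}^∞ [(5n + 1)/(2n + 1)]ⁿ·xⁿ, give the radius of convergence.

Applying the root test, |a_n|^(1/n) = (5n + 1)/(2n + 1) → 5/2.
Hence the series converges for |x| < 1/(5/2) = 2/5, so the radius of convergence is 2/5.

R = 2/5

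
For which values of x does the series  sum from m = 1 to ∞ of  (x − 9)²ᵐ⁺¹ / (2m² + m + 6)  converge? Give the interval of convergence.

By the ratio test, |a_{m+1}/a_m| = (2m² + m + 6)/(2(m+1)² + (m+1) + 6) → 1.
Since the exponent of (x − 9) increases by 2 each term, convergence requires |x − 9|² < 1, hence R = 1.
At x = 10: the terms are on the order of 1/m², so the series converges absolutely by comparison with the p-series (p = 2 > 1).
At x = 8: absolute convergence follows by limit comparison with Σ 1/m².

[8, 10]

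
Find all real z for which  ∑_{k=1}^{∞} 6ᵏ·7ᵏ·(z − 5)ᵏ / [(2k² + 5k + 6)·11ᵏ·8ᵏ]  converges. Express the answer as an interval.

[61/21, 149/21]

By the ratio test, |a_{k+1}/a_k| = [(2k² + 5k + 6)/(2(k+1)² + 5(k+1) + 6)] · 6·7/(11·8) → 21/44.
Convergence for |z − 5| · 21/44 < 1, i.e. |z − 5| < 44/21. So R = 44/21.
At z = 149/21: absolute convergence follows by limit comparison with Σ 1/k².
When z = 61/21, the terms are on the order of 1/k², so the series converges absolutely by comparison with the p-series (p = 2 > 1).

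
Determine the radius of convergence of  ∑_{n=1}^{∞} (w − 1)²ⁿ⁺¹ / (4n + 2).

R = 1

Apply the ratio test: |a_{n+1}| / |a_n| = (4n + 2)/(4(n+1) + 2), which tends to 1 as n → ∞.
Since the exponent of (w − 1) increases by 2 each term, convergence requires |w − 1|² < 1, hence R = 1.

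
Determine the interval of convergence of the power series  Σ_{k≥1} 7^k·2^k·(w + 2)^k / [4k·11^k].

[-39/14, -17/14)

Ratio test: |a_{k+1}/a_k| = [4k/4(k+1)] · 7·2/11 → 14/11 as k → ∞.
The series converges when 14/11 · |w + 2| < 1, giving R = 11/14.
When w = -17/14, the terms behave like c/k; limit comparison with the harmonic series gives divergence.
When w = -39/14, convergence follows from the alternating series test (terms decrease monotonically to 0).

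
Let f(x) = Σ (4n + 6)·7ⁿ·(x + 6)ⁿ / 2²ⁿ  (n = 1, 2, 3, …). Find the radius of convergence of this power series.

The ratio of consecutive coefficients is [(4(n+1) + 6)/(4n + 6)] · 7/4 → 7/4.
Thus R = 1/(7/4) = 4/7.

R = 4/7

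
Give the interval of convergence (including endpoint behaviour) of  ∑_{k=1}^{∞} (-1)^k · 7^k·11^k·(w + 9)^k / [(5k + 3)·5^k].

(-698/77, -688/77]

Apply the ratio test: |a_{k+1}| / |a_k| = [(5k + 3)/(5(k+1) + 3)] · 7·11/5, which tends to 77/5 as k → ∞.
The series converges when 77/5 · |w + 9| < 1, giving R = 5/77.
Check w = -688/77: the terms alternate in sign and decrease monotonically to 0 in absolute value (size ~ c/k), so the alternating series test gives convergence.
Endpoint w = -698/77: comparison with the harmonic series Σ 1/k shows the series diverges.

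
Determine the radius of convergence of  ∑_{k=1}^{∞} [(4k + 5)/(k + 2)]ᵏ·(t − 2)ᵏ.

By the Cauchy root test, |a_k|^(1/k) = (4k + 5)/(k + 2) → 4.
The series converges when 4 · |t − 2| < 1, giving R = 1/4.

R = 1/4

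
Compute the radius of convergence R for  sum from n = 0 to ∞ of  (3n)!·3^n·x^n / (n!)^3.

R = 1/81

Ratio test: |a_{n+1}/a_n| = (3n+1)·(3n+2)·(3n+3)/(n+1)³ · 3 → 81 as n → ∞.
Hence the series converges for |x| < 1/(81) = 1/81, so the radius of convergence is 1/81.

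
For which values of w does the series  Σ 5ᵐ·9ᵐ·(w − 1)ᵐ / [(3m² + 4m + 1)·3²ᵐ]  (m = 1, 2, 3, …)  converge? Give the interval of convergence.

[4/5, 6/5]

The ratio of consecutive coefficients is [(3m² + 4m + 1)/(3(m+1)² + 4(m+1) + 1)] · 5·9/9 → 5.
The series converges when 5 · |w − 1| < 1, giving R = 1/5.
Check w = 6/5: the terms are on the order of 1/m², so the series converges absolutely by comparison with the p-series (p = 2 > 1).
At w = 4/5: the terms are on the order of 1/m², so the series converges absolutely by comparison with the p-series (p = 2 > 1).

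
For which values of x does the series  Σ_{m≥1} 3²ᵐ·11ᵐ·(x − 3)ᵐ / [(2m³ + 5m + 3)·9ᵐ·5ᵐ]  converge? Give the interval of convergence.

[28/11, 38/11]

Ratio test: |a_{m+1}/a_m| = [(2m³ + 5m + 3)/(2(m+1)³ + 5(m+1) + 3)] · 9·11/(9·5) → 11/5 as m → ∞.
Hence the series converges for |x − 3| < 1/(11/5) = 5/11, so the radius of convergence is 5/11.
Endpoint x = 38/11: absolute convergence follows by limit comparison with Σ 1/m³.
When x = 28/11, absolute convergence follows by limit comparison with Σ 1/m³.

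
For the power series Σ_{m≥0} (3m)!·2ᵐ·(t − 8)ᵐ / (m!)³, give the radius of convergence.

R = 1/54

The ratio of consecutive coefficients is (3m+1)·(3m+2)·(3m+3)/(m+1)³ · 2 → 54.
Thus R = 1/(54) = 1/54.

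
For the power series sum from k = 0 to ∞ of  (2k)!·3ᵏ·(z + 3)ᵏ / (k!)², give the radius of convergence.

Ratio test: |a_{k+1}/a_k| = (2k+1)·(2k+2)/(k+1)² · 3 → 12 as k → ∞.
The series converges when 12 · |z + 3| < 1, giving R = 1/12.

R = 1/12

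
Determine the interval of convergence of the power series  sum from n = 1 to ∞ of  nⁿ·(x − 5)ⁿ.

Applying the root test, |a_n|^(1/n) = n → ∞.
The root grows without bound, so R = 0 (convergence only at x = 5).

{5}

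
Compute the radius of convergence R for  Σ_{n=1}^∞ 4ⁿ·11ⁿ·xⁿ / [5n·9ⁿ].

Ratio test: |a_{n+1}/a_n| = [5n/5(n+1)] · 4·11/9 → 44/9 as n → ∞.
Hence the series converges for |x| < 1/(44/9) = 9/44, so the radius of convergence is 9/44.

R = 9/44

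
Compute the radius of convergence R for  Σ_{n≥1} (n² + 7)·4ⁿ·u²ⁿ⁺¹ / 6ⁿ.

R = √6/2

Ratio test: |a_{n+1}/a_n| = [((n+1)² + 7)/(n² + 7)] · 4/6 → 2/3 as n → ∞.
Successive powers of u differ by 2, so the series converges when |u|² · 2/3 < 1, i.e. |u| < √(3/2). So R = √6/2.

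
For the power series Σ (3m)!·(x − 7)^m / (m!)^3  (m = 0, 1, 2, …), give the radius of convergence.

R = 1/27

The ratio of consecutive coefficients is (3m+1)·(3m+2)·(3m+3)/(m+1)³ → 27.
Hence the series converges for |x − 7| < 1/(27) = 1/27, so the radius of convergence is 1/27.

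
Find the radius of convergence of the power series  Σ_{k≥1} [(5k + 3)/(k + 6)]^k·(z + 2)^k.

By the Cauchy root test, |a_k|^(1/k) = (5k + 3)/(k + 6) → 5.
Thus R = 1/(5) = 1/5.

R = 1/5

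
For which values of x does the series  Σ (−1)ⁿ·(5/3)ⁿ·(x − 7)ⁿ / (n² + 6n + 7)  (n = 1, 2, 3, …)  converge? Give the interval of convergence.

Apply the ratio test: |a_{n+1}| / |a_n| = [(n² + 6n + 7)/((n+1)² + 6(n+1) + 7)] · 5/3, which tends to 5/3 as n → ∞.
The series converges when 5/3 · |x − 7| < 1, giving R = 3/5.
Endpoint x = 38/5: absolute convergence follows by limit comparison with Σ 1/n².
At x = 32/5: absolute convergence follows by limit comparison with Σ 1/n².

[32/5, 38/5]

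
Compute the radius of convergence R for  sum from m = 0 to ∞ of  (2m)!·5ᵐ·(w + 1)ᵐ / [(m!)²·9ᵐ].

Apply the ratio test: |a_{m+1}| / |a_m| = (2m+1)·(2m+2)/(m+1)² · 5/9, which tends to 20/9 as m → ∞.
Convergence for |w + 1| · 20/9 < 1, i.e. |w + 1| < 9/20. So R = 9/20.

R = 9/20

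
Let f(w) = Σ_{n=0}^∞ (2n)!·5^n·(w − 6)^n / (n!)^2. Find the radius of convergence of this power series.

The ratio of consecutive coefficients is (2n+1)·(2n+2)/(n+1)² · 5 → 20.
Thus R = 1/(20) = 1/20.

R = 1/20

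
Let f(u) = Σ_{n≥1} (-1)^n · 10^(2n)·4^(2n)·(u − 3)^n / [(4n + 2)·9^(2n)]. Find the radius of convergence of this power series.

R = 81/1600

The ratio of consecutive coefficients is [(4n + 2)/(4(n+1) + 2)] · 100·16/81 → 1600/81.
Convergence for |u − 3| · 1600/81 < 1, i.e. |u − 3| < 81/1600. So R = 81/1600.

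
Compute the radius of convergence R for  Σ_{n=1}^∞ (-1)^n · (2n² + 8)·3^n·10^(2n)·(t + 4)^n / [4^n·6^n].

R = 2/25

The ratio of consecutive coefficients is [(2(n+1)² + 8)/(2n² + 8)] · 3·100/(4·6) → 25/2.
Thus R = 1/(25/2) = 2/25.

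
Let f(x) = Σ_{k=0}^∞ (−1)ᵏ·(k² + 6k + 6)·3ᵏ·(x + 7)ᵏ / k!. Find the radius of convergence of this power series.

R = ∞

The ratio of consecutive coefficients is ((k+1)² + 6(k+1) + 6)/(k² + 6k + 6) · 3 · 1/(k+1) → 0.
The ratio tends to 0 regardless of x, hence R = ∞.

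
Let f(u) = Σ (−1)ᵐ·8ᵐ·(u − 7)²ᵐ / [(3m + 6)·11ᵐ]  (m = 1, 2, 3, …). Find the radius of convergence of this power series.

By the ratio test, |a_{m+1}/a_m| = [(3m + 6)/(3(m+1) + 6)] · 8/11 → 8/11.
Since the exponent of (u − 7) increases by 2 each term, convergence requires |u − 7|² < 11/8, hence R = √22/4.

R = √22/4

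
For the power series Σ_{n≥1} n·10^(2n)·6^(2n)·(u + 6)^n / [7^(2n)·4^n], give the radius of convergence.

By the ratio test, |a_{n+1}/a_n| = [(n+1)/n] · 100·36/(49·4) → 900/49.
Hence the series converges for |u + 6| < 1/(900/49) = 49/900, so the radius of convergence is 49/900.

R = 49/900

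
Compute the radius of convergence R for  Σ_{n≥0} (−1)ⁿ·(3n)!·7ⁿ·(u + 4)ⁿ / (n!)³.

R = 1/189

Apply the ratio test: |a_{n+1}| / |a_n| = (3n+1)·(3n+2)·(3n+3)/(n+1)³ · 7, which tends to 189 as n → ∞.
Thus R = 1/(189) = 1/189.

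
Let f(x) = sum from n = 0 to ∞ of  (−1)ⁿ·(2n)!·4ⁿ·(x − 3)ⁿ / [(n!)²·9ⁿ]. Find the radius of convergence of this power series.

R = 9/16

By the ratio test, |a_{n+1}/a_n| = (2n+1)·(2n+2)/(n+1)² · 4/9 → 16/9.
Convergence for |x − 3| · 16/9 < 1, i.e. |x − 3| < 9/16. So R = 9/16.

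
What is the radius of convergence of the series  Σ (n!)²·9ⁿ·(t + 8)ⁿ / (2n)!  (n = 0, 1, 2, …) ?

The ratio of consecutive coefficients is (n+1)²/[(2n+1)·(2n+2)] · 9 → 9/4.
The series converges when 9/4 · |t + 8| < 1, giving R = 4/9.

R = 4/9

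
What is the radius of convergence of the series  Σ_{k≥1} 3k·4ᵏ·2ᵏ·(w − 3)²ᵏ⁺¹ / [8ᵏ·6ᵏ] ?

Ratio test: |a_{k+1}/a_k| = [3(k+1)/3k] · 4·2/(8·6) → 1/6 as k → ∞.
Writing y = (w − 3)², the series in y has radius 6, so |w − 3| < √(6) and R = √6.

R = √6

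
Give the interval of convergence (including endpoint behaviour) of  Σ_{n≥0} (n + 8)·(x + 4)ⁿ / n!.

Ratio test: |a_{n+1}/a_n| = ((n+1) + 8)/(n + 8) · 1/(n+1) → 0 as n → ∞.
The ratio tends to 0 regardless of x, hence R = ∞.

(−∞, ∞)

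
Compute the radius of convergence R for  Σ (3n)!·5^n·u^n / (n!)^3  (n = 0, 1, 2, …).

R = 1/135

By the ratio test, |a_{n+1}/a_n| = (3n+1)·(3n+2)·(3n+3)/(n+1)³ · 5 → 135.
Thus R = 1/(135) = 1/135.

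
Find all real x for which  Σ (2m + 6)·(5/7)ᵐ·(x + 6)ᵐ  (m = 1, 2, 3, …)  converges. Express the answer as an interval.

Apply the ratio test: |a_{m+1}| / |a_m| = [(2(m+1) + 6)/(2m + 6)] · 5/7, which tends to 5/7 as m → ∞.
Thus R = 1/(5/7) = 7/5.
Check x = -23/5: the terms have absolute value of order m, which does not tend to 0, so the series diverges by the divergence test.
When x = -37/5, the terms do not tend to 0, so the series diverges.

(-37/5, -23/5)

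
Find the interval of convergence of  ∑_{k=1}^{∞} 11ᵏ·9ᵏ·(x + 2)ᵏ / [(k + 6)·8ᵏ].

Apply the ratio test: |a_{k+1}| / |a_k| = [(k + 6)/((k+1) + 6)] · 11·9/8, which tends to 99/8 as k → ∞.
The series converges when 99/8 · |x + 2| < 1, giving R = 8/99.
When x = -190/99, the terms behave like c/k; limit comparison with the harmonic series gives divergence.
When x = -206/99, convergence follows from the alternating series test (terms decrease monotonically to 0).

[-206/99, -190/99)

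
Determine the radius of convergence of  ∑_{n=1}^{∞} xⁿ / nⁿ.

Root test: |a_n|^(1/n) = 1/n → 0.
Since the n-th root of |a_n| tends to 0, the series converges for all real x; R = ∞.

R = ∞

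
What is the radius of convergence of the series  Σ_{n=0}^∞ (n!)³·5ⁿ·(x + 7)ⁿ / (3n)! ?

Apply the ratio test: |a_{n+1}| / |a_n| = (n+1)³/[(3n+1)·(3n+2)·(3n+3)] · 5, which tends to 5/27 as n → ∞.
Convergence for |x + 7| · 5/27 < 1, i.e. |x + 7| < 27/5. So R = 27/5.

R = 27/5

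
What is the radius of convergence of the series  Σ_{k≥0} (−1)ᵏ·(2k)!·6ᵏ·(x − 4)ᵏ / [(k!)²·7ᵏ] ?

R = 7/24

Ratio test: |a_{k+1}/a_k| = (2k+1)·(2k+2)/(k+1)² · 6/7 → 24/7 as k → ∞.
The series converges when 24/7 · |x − 4| < 1, giving R = 7/24.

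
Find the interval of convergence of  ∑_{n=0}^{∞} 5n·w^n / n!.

(−∞, ∞)

Ratio test: |a_{n+1}/a_n| = 5(n+1)/5n · 1/(n+1) → 0 as n → ∞.
Since the limit is 0 < 1 for every w, the series converges on all of ℝ and R = ∞.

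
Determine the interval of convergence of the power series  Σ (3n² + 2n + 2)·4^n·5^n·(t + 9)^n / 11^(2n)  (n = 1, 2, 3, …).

By the ratio test, |a_{n+1}/a_n| = [(3(n+1)² + 2(n+1) + 2)/(3n² + 2n + 2)] · 4·5/121 → 20/121.
The series converges when 20/121 · |t + 9| < 1, giving R = 121/20.
At t = -59/20: the terms do not tend to 0, so the series diverges.
Check t = -301/20: the n-th term does not approach 0; divergence by the term test.

(-301/20, -59/20)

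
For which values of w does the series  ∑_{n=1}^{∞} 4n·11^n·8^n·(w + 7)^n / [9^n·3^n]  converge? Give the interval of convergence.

The ratio of consecutive coefficients is [4(n+1)/4n] · 11·8/(9·3) → 88/27.
Hence the series converges for |w + 7| < 1/(88/27) = 27/88, so the radius of convergence is 27/88.
When w = -589/88, the terms have absolute value of order n, which does not tend to 0, so the series diverges by the divergence test.
Check w = -643/88: the terms have absolute value of order n, which does not tend to 0, so the series diverges by the divergence test.

(-643/88, -589/88)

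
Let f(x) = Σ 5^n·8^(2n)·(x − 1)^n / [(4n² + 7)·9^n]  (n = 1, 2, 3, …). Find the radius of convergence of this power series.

Ratio test: |a_{n+1}/a_n| = [(4n² + 7)/(4(n+1)² + 7)] · 5·64/9 → 320/9 as n → ∞.
Convergence for |x − 1| · 320/9 < 1, i.e. |x − 1| < 9/320. So R = 9/320.

R = 9/320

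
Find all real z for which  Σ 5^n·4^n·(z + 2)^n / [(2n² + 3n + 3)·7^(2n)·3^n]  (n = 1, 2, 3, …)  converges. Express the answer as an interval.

[-187/20, 107/20]

Ratio test: |a_{n+1}/a_n| = [(2n² + 3n + 3)/(2(n+1)² + 3(n+1) + 3)] · 5·4/(49·3) → 20/147 as n → ∞.
The series converges when 20/147 · |z + 2| < 1, giving R = 147/20.
When z = 107/20, the terms are on the order of 1/n², so the series converges absolutely by comparison with the p-series (p = 2 > 1).
When z = -187/20, absolute convergence follows by limit comparison with Σ 1/n².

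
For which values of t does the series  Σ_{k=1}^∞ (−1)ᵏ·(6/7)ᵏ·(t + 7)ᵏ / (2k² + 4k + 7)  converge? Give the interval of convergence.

By the ratio test, |a_{k+1}/a_k| = [(2k² + 4k + 7)/(2(k+1)² + 4(k+1) + 7)] · 6/7 → 6/7.
The series converges when 6/7 · |t + 7| < 1, giving R = 7/6.
Endpoint t = -35/6: the series is dominated by a constant times Σ 1/k², which converges (p = 2 > 1).
At t = -49/6: absolute convergence follows by limit comparison with Σ 1/k².

[-49/6, -35/6]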